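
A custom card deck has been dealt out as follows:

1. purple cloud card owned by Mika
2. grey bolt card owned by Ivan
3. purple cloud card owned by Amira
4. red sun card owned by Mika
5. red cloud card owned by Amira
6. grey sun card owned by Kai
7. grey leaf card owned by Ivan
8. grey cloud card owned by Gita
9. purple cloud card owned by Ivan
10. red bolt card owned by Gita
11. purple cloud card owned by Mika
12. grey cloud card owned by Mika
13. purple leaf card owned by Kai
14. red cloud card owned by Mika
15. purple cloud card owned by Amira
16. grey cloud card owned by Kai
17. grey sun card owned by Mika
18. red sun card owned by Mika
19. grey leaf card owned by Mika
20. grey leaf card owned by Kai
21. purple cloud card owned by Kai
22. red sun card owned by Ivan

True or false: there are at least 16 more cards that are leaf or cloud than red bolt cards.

False

There are 15 cards that are leaf or cloud.
There is 1 red bolt card.
The claim requires 15 − 1 = 14 ≥ 16, which does not hold.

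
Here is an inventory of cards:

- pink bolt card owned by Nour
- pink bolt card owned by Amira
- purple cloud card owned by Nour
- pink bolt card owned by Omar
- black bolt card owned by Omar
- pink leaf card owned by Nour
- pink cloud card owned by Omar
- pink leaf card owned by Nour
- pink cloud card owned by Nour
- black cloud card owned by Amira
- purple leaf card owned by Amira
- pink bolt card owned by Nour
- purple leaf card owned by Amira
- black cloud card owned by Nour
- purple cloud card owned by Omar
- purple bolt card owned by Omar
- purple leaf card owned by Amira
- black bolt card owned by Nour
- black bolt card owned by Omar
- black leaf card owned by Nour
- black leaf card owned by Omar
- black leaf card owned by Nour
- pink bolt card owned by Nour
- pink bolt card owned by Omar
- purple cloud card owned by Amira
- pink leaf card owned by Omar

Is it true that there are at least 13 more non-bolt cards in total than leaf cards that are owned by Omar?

There are 16 non-bolt cards.
Count of leaf cards owned by Omar: 2.
The claim requires 16 − 2 = 14 ≥ 13, which holds.

True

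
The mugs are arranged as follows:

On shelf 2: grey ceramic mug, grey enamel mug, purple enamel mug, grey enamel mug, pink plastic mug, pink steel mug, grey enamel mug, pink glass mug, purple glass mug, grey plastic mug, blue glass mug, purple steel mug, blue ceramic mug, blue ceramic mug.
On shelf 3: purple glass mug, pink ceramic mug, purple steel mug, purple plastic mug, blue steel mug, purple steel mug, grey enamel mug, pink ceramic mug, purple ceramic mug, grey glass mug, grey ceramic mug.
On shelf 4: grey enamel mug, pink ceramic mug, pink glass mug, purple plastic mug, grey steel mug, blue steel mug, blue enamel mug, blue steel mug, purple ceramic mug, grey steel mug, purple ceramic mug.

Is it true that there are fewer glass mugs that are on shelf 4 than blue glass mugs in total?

|glass mugs on shelf 4| = 1.
|blue glass mugs| = 1.
The claim requires 1 < 1, which does not hold.

False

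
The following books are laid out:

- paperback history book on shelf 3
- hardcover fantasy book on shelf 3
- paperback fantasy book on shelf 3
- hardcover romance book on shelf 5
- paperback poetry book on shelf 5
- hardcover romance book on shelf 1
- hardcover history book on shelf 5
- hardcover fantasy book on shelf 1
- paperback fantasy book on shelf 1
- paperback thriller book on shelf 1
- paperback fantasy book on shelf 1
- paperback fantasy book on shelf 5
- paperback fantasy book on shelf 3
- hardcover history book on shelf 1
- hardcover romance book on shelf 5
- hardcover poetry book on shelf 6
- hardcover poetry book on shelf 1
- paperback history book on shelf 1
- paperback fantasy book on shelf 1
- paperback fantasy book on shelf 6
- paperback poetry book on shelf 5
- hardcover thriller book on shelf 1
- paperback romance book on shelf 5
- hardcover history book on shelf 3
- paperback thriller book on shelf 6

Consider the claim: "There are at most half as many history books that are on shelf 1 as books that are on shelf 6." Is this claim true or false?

False

history books on shelf 1: 2.
books on shelf 6: 3.
The claim requires 2 × 2 = 4 ≤ 3, which does not hold.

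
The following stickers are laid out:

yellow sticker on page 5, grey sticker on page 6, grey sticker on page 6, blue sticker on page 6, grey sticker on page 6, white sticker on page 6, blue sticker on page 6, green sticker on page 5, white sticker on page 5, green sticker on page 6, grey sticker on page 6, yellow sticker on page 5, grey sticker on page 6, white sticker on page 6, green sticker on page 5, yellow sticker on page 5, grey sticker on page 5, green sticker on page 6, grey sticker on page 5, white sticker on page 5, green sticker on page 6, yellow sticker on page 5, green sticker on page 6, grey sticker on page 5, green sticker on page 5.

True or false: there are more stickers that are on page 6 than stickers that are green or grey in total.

stickers on page 6: 13.
stickers that are green or grey: 15.
The claim requires 13 > 15, which does not hold.

False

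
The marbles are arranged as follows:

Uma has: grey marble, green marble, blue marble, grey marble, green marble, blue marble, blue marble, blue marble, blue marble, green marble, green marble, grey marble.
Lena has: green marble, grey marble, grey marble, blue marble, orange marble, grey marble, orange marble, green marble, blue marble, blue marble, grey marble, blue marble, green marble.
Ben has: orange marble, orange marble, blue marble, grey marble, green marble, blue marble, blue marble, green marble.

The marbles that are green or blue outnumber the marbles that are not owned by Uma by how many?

0

marbles that are green or blue: 21.
marbles that are not owned by Uma: 21.
21 − 21 = 0.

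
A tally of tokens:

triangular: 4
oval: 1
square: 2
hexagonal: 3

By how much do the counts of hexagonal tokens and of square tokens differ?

hexagonal tokens: 3. square tokens: 2.
|3 − 2| = 3 − 2 = 1.

1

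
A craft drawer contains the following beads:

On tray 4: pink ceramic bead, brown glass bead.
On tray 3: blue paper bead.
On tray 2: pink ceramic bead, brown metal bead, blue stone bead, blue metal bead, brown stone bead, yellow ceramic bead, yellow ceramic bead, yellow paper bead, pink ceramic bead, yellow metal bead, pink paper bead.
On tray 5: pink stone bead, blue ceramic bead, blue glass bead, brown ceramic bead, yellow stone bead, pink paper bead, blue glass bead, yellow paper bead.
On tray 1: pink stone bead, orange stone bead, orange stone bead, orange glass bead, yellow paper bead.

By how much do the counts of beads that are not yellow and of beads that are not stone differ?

beads that are not yellow: 20. beads that are not stone: 20.
|20 − 20| = 20 − 20 = 0.

0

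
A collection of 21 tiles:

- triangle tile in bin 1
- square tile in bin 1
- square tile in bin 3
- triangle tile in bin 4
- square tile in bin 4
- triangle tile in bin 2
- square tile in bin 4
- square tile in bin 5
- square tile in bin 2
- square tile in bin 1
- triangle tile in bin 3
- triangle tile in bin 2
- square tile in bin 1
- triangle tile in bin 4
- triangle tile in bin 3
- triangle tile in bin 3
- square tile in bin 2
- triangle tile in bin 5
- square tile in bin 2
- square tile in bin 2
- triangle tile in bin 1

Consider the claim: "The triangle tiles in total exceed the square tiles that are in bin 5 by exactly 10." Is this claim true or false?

|triangle tiles| = 10.
|square tiles in bin 5| = 1.
The claim requires 10 − 1 (= 9) to equal 10, which does not hold.

False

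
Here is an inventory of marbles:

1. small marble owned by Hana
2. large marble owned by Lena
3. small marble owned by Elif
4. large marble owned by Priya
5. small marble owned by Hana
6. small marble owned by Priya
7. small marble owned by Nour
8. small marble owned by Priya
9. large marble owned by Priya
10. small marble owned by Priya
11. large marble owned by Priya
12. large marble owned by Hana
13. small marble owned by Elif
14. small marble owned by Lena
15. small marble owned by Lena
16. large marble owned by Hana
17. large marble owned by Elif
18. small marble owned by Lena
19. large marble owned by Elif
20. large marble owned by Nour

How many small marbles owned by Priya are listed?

3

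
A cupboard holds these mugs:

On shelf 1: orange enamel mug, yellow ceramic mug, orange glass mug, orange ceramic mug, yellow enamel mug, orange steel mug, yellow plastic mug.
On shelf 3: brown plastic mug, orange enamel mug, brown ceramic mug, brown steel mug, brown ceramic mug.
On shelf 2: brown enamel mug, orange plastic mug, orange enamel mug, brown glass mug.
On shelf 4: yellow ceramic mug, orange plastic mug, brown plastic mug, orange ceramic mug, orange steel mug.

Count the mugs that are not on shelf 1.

Total mugs: 21; with the excluded value: 7; remaining 21 − 7 = 14.

14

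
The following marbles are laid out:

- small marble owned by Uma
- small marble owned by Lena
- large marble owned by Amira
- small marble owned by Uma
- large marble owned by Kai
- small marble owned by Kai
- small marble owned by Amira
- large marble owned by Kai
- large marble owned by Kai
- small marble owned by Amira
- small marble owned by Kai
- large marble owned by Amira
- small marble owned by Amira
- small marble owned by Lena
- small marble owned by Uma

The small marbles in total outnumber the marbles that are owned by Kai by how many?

5

small marbles: 10.
marbles owned by Kai: 5.
10 − 5 = 5.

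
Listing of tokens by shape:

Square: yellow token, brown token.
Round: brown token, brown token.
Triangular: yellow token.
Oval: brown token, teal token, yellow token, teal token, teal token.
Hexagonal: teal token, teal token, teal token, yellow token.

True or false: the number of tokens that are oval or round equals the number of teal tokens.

False

tokens that are oval or round: 7.
teal tokens: 6.
The claim requires 7 = 6, which does not hold.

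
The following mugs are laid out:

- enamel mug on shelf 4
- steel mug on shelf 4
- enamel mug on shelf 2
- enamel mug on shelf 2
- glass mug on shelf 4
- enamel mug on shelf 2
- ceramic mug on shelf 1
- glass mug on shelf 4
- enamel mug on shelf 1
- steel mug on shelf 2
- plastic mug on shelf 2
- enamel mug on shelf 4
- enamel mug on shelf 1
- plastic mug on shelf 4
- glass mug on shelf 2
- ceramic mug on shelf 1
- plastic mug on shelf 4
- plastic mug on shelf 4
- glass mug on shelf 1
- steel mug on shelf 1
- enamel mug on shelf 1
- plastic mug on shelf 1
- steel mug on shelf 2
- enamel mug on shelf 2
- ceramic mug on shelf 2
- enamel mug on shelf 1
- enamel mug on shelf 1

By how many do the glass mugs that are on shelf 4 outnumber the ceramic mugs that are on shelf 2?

glass mugs on shelf 4: 2.
ceramic mugs on shelf 2: 1.
2 − 1 = 1.

1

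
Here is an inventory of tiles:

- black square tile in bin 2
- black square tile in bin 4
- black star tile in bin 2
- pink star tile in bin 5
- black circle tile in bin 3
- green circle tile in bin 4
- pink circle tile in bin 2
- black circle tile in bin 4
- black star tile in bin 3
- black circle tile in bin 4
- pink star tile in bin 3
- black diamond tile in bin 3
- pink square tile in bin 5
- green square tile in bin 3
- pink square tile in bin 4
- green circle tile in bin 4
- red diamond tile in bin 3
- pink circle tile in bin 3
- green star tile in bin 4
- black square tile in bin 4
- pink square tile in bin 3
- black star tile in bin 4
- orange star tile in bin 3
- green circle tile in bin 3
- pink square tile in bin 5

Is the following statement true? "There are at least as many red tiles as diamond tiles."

red tiles: 1.
diamond tiles: 2.
The claim requires 1 ≥ 2, which does not hold.

False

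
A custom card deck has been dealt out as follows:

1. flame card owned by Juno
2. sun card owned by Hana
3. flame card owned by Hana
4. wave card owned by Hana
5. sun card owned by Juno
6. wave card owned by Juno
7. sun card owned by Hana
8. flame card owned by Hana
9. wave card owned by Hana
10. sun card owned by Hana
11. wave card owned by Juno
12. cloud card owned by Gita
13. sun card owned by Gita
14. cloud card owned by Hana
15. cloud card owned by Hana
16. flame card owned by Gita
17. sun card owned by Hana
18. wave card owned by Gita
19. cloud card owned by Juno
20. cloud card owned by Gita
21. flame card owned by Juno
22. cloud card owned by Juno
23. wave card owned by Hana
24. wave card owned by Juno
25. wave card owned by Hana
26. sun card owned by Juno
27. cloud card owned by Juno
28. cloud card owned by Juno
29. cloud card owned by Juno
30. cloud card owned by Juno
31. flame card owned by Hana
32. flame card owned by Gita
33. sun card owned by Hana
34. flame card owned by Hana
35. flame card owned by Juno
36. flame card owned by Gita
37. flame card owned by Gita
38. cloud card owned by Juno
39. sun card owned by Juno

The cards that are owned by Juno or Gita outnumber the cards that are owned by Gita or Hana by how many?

1

cards owned by Juno or Gita: 24.
cards owned by Gita or Hana: 23.
24 − 23 = 1.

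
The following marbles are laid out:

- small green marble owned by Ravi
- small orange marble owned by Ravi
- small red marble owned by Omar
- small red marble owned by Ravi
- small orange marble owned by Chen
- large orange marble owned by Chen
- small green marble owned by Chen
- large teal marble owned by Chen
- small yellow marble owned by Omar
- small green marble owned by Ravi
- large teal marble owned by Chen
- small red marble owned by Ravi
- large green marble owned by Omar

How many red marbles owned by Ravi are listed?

2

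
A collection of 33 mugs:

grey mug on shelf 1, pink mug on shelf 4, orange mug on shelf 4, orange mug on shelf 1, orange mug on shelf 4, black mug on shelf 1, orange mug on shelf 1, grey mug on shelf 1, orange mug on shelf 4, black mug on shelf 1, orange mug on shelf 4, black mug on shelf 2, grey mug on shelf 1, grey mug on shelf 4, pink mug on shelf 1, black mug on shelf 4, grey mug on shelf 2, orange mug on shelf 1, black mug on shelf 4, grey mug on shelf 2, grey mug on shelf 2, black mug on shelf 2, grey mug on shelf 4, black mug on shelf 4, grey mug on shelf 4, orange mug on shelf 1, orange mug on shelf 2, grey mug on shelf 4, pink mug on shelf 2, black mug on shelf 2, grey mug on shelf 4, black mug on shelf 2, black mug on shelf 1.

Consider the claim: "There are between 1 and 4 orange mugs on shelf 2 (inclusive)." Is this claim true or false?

|orange mugs on shelf 2| = 1.
The claim requires 1 ≤ 1 ≤ 4, which holds.

True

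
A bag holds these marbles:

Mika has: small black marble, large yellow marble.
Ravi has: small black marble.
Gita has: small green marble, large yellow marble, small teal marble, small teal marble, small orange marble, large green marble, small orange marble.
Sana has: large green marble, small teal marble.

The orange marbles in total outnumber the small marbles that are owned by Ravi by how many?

1

orange marbles: 2.
small marbles owned by Ravi: 1.
2 − 1 = 1.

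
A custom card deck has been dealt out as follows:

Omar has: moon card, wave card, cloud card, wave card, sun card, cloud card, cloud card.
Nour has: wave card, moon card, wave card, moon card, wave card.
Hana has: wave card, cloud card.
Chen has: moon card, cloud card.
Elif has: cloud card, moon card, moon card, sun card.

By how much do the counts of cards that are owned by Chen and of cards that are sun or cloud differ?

6

cards owned by Chen: 2. cards that are sun or cloud: 8.
|2 − 8| = 8 − 2 = 6.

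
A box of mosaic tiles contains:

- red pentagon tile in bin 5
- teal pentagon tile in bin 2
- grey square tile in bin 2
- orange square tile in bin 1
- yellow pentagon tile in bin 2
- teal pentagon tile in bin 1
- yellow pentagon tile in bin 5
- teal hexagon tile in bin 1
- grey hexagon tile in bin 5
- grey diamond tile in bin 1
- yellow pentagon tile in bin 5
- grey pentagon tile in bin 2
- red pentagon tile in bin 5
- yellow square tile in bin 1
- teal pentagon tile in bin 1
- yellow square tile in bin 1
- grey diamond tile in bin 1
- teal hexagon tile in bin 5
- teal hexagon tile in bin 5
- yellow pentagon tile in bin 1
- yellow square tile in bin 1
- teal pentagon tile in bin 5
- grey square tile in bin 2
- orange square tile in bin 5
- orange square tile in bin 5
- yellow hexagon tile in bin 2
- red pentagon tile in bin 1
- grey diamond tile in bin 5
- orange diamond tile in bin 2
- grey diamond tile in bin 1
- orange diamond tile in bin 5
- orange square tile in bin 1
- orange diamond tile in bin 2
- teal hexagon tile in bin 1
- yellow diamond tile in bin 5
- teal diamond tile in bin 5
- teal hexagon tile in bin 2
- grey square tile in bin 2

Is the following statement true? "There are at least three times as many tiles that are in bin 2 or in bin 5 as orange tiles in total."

There are 24 tiles in bin 2 or in bin 5.
There are 7 orange tiles.
The claim requires 24 ≥ 3 × 7 = 21, which holds.

True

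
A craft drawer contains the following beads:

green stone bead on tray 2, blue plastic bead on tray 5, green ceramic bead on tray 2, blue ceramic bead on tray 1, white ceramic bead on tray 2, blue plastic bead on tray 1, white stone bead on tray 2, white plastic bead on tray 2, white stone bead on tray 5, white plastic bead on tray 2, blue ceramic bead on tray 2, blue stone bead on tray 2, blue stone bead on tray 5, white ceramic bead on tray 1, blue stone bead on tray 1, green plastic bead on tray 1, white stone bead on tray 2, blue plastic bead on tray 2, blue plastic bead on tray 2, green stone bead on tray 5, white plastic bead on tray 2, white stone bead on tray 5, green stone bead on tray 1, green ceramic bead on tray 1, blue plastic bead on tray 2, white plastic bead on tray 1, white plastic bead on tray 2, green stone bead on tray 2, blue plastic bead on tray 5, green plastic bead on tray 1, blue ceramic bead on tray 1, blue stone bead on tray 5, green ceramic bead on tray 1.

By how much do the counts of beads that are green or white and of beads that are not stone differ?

1

beads that are green or white: 20. beads that are not stone: 21.
|20 − 21| = 21 − 20 = 1.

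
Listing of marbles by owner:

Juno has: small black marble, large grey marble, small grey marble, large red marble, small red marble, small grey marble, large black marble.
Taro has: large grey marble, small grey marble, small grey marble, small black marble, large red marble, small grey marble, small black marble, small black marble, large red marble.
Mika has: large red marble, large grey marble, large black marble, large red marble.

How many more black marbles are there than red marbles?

0

black marbles: 6.
red marbles: 6.
6 − 6 = 0.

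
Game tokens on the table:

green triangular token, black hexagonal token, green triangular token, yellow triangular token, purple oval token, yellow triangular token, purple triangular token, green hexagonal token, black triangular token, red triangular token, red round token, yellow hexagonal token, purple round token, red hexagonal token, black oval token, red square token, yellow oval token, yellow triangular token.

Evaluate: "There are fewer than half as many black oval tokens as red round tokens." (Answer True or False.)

False

|black oval tokens| = 1.
|red round tokens| = 1.
The claim requires 2 × 1 = 2 < 1, which does not hold.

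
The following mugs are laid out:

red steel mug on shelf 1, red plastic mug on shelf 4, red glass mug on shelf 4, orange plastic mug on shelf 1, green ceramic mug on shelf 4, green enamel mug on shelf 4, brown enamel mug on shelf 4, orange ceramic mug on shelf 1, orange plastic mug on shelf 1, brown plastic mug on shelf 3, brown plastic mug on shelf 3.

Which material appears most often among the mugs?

Counts by material: plastic 5, enamel 2, ceramic 2, glass 1, steel 1.
The maximum is 5, held uniquely by plastic.

plastic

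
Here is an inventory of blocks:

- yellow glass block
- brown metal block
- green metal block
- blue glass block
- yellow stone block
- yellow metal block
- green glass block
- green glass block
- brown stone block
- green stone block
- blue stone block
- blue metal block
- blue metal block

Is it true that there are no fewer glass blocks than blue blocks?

There are 4 glass blocks.
There are 4 blue blocks.
The claim requires 4 ≥ 4, which holds.

True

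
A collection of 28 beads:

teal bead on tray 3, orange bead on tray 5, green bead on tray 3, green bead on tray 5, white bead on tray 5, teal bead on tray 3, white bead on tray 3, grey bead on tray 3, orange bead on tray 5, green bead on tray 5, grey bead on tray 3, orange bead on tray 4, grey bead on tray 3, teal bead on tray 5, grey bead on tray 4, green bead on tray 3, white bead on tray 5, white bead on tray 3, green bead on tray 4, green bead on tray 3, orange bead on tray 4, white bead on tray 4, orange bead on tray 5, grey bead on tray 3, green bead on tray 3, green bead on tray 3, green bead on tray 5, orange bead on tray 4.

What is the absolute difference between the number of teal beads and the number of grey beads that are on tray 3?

1

teal beads: 3. grey beads on tray 3: 4.
|3 − 4| = 4 − 3 = 1.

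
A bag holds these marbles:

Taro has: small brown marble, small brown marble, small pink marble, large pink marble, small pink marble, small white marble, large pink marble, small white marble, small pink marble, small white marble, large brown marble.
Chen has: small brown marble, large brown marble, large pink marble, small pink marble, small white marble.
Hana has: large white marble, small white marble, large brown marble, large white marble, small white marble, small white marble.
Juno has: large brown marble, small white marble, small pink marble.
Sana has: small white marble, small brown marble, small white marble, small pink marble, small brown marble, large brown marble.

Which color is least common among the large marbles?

white

Counts by color (restricted to large marbles): brown 5, pink 3, white 2.
The minimum is 2, held uniquely by white.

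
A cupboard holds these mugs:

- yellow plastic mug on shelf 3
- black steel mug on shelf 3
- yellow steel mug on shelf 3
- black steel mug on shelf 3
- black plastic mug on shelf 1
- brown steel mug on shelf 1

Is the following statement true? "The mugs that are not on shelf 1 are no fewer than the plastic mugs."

True

mugs that are not on shelf 1: 4.
plastic mugs: 2.
The claim requires 4 ≥ 2, which holds.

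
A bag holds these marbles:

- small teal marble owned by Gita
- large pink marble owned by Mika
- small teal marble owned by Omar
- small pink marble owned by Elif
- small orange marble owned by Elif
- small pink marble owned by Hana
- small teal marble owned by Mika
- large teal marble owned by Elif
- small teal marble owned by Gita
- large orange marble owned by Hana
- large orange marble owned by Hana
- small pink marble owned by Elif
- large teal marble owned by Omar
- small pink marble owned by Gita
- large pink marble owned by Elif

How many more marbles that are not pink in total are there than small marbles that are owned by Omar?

marbles that are not pink: 9.
small marbles owned by Omar: 1.
9 − 1 = 8.

8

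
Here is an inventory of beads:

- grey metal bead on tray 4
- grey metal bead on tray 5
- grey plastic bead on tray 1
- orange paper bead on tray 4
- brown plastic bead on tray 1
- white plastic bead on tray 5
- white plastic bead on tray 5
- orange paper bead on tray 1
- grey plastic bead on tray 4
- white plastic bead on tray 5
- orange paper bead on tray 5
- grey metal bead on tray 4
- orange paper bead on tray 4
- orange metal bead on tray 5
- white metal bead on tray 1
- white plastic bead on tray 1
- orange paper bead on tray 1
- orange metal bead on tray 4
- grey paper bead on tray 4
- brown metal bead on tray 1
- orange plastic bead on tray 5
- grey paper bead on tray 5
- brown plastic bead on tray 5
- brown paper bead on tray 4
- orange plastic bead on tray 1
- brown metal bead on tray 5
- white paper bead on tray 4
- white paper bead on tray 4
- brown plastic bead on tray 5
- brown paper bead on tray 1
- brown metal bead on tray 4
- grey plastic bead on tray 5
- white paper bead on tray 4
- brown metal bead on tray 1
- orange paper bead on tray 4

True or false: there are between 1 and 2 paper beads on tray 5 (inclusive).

paper beads on tray 5: 2.
The claim requires 1 ≤ 2 ≤ 2, which holds.

True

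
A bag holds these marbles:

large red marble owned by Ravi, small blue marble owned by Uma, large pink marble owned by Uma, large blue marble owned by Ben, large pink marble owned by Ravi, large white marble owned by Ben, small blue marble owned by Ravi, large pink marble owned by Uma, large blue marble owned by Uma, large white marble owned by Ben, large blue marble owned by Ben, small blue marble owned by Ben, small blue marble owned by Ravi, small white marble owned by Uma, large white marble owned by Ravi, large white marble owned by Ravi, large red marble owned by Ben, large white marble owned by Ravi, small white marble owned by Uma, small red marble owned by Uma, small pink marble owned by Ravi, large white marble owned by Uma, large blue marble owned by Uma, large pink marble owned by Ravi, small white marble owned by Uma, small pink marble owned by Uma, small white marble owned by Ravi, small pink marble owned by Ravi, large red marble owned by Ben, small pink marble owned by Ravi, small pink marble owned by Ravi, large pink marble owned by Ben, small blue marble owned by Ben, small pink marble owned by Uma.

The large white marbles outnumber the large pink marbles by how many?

large white marbles: 6.
large pink marbles: 5.
6 − 5 = 1.

1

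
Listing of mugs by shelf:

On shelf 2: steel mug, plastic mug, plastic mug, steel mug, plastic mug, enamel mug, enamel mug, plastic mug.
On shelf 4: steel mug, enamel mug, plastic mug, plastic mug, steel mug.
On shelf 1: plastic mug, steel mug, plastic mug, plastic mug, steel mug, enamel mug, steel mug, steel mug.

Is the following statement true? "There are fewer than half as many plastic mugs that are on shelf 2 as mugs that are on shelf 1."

False

|plastic mugs on shelf 2| = 4.
|mugs on shelf 1| = 8.
The claim requires 2 × 4 = 8 < 8, which does not hold.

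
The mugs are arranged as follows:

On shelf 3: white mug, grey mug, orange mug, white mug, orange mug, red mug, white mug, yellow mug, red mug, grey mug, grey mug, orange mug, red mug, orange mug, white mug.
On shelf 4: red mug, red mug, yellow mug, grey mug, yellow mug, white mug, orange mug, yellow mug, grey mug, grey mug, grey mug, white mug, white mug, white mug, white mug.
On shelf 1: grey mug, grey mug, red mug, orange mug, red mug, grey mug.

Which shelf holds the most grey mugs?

Counts by shelf (restricted to grey mugs): shelf 4→4, shelf 1→3, shelf 3→3.
The maximum is 4, held uniquely by shelf 4.

shelf 4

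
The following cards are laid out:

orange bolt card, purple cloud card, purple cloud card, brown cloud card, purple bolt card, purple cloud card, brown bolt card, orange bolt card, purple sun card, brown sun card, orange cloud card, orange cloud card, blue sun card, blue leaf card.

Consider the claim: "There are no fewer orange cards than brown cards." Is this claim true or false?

True

|orange cards| = 4.
|brown cards| = 3.
The claim requires 4 ≥ 3, which holds.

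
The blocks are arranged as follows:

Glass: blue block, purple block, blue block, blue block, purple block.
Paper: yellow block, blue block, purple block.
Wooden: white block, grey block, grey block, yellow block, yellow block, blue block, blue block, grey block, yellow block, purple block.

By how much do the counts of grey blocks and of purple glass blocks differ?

1

grey blocks: 3. purple glass blocks: 2.
|3 − 2| = 3 − 2 = 1.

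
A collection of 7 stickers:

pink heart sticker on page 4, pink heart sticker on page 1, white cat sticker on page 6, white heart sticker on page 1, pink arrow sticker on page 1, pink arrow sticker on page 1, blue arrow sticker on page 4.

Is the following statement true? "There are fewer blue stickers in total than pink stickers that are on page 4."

There is 1 blue sticker.
There is 1 pink sticker on page 4.
The claim requires 1 < 1, which does not hold.

False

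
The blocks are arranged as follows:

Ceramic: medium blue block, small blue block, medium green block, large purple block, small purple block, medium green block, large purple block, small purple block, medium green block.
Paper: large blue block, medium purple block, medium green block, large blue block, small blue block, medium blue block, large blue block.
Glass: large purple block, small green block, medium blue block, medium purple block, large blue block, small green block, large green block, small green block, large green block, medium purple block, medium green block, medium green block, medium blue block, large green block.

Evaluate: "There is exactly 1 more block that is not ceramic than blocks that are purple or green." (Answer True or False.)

There are 21 blocks that are not ceramic.
There are 20 blocks that are purple or green.
The claim requires 21 − 20 (= 1) to equal 1, which holds.

True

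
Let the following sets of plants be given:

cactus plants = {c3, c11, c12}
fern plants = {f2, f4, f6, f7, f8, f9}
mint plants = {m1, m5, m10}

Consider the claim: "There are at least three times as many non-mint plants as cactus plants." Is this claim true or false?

True

There are 9 non-mint plants.
There are 3 cactus plants.
The claim requires 9 ≥ 3 × 3 = 9, which holds.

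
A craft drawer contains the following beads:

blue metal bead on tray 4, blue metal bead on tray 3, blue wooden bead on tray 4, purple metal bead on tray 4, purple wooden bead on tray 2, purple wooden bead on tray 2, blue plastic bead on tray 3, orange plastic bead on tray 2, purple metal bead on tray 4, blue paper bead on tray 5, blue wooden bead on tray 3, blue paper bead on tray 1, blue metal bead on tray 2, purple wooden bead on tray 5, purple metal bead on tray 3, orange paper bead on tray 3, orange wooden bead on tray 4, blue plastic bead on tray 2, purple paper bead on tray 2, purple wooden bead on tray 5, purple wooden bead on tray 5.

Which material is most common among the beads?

Counts by material: wooden 8, metal 6, paper 4, plastic 3.
The maximum is 8, held uniquely by wooden.

wooden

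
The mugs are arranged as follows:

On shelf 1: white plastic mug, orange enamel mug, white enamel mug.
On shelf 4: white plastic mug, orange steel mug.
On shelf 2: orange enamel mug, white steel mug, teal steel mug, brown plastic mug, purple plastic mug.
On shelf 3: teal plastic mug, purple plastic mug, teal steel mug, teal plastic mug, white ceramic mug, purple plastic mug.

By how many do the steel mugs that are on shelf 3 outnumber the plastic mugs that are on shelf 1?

0

steel mugs on shelf 3: 1.
plastic mugs on shelf 1: 1.
1 − 1 = 0.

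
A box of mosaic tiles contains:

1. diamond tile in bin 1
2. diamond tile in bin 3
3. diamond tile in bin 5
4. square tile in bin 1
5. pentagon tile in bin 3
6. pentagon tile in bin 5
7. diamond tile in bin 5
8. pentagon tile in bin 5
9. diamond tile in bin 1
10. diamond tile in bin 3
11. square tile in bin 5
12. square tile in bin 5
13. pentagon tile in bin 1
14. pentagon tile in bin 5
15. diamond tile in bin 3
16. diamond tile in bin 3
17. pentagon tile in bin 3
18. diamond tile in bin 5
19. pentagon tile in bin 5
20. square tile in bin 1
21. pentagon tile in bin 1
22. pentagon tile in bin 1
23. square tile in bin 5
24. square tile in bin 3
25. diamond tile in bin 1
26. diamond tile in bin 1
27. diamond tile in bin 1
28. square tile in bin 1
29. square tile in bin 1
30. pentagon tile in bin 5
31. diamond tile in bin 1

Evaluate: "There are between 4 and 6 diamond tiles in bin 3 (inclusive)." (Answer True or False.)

True

There are 4 diamond tiles in bin 3.
The claim requires 4 ≤ 4 ≤ 6, which holds.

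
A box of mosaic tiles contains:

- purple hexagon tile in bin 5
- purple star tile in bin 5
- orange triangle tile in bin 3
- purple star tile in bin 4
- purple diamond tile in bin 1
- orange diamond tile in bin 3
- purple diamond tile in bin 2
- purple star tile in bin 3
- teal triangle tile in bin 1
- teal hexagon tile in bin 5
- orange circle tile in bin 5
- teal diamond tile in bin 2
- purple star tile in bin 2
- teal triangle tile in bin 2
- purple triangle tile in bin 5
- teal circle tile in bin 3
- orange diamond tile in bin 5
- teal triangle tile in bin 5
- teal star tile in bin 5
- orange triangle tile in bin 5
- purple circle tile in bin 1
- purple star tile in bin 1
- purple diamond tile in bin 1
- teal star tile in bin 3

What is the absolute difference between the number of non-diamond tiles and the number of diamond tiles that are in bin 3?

non-diamond tiles: 18. diamond tiles in bin 3: 1.
|18 − 1| = 18 − 1 = 17.

17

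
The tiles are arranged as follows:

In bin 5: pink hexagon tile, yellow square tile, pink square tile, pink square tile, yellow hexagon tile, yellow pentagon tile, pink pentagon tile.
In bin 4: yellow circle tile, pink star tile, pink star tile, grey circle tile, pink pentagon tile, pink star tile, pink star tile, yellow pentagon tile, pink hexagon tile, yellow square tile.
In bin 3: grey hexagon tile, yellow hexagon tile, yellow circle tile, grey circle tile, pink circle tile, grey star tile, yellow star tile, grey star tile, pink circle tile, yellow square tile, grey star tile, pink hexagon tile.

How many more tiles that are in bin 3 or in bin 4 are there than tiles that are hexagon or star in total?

8

tiles in bin 3 or in bin 4: 22.
tiles that are hexagon or star: 14.
22 − 14 = 8.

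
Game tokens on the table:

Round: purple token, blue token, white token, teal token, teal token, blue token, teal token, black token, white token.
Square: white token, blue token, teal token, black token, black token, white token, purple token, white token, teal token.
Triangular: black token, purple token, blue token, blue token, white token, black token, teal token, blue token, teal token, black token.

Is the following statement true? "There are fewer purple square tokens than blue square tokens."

purple square tokens: 1.
blue square tokens: 1.
The claim requires 1 < 1, which does not hold.

False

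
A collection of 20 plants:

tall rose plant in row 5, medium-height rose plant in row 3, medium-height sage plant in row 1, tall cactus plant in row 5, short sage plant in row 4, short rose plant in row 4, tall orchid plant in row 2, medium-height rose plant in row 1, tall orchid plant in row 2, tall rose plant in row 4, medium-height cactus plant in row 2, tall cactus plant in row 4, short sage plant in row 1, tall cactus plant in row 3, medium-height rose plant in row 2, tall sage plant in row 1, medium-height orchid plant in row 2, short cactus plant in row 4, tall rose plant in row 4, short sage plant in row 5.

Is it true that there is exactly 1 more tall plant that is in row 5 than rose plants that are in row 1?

True

tall plants in row 5: 2.
rose plants in row 1: 1.
The claim requires 2 − 1 (= 1) to equal 1, which holds.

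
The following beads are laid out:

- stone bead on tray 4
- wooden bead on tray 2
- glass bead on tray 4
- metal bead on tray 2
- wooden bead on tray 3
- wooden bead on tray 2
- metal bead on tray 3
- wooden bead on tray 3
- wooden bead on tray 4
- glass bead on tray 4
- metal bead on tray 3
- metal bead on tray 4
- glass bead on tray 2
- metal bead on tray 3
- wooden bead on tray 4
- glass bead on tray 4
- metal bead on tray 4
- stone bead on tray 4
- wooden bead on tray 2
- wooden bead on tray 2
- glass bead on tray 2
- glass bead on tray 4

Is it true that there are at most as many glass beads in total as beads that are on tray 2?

True

|glass beads| = 6.
|beads on tray 2| = 7.
The claim requires 6 ≤ 7, which holds.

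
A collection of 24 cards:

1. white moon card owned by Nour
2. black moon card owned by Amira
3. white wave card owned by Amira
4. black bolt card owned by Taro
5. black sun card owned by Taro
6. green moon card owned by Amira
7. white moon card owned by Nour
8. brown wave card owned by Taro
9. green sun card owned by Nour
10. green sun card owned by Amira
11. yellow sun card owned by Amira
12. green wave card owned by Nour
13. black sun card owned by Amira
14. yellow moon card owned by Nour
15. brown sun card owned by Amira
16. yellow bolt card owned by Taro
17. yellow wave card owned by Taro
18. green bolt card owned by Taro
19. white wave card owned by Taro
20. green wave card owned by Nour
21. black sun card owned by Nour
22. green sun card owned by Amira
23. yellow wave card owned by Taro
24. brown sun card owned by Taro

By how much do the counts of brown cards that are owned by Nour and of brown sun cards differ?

2

brown cards owned by Nour: 0. brown sun cards: 2.
|0 − 2| = 2 − 0 = 2.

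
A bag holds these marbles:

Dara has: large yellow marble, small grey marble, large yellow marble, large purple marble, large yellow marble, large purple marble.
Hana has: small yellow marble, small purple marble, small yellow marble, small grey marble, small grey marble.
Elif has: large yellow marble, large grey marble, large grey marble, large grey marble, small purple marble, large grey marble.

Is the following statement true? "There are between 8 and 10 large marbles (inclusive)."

large marbles: 10.
The claim requires 8 ≤ 10 ≤ 10, which holds.

True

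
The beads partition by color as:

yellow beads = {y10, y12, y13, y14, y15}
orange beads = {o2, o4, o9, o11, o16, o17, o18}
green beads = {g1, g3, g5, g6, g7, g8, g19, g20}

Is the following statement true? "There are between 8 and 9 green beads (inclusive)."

True

|green beads| = 8.
The claim requires 8 ≤ 8 ≤ 9, which holds.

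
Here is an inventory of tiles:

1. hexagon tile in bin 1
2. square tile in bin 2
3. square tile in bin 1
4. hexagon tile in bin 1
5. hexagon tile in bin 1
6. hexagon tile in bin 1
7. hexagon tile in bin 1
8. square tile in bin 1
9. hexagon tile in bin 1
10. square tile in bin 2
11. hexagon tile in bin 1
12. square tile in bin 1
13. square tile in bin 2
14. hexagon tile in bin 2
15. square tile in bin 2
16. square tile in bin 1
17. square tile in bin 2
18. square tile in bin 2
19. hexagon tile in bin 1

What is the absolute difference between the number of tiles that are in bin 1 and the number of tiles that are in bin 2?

tiles in bin 1: 12. tiles in bin 2: 7.
|12 − 7| = 12 − 7 = 5.

5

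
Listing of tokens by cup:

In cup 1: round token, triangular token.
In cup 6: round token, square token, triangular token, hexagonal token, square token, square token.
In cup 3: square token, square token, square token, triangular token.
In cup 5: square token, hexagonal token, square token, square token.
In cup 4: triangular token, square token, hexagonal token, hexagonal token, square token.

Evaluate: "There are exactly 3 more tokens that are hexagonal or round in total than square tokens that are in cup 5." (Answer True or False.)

|tokens that are hexagonal or round| = 6.
|square tokens in cup 5| = 3.
The claim requires 6 − 3 (= 3) to equal 3, which holds.

True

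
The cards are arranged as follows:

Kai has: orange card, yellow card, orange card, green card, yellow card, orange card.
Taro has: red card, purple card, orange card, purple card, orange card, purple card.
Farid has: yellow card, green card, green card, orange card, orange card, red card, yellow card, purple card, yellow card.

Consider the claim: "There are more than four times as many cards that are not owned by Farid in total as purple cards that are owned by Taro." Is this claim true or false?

cards that are not owned by Farid: 12.
purple cards owned by Taro: 3.
The claim requires 12 > 4 × 3 = 12, which does not hold.

False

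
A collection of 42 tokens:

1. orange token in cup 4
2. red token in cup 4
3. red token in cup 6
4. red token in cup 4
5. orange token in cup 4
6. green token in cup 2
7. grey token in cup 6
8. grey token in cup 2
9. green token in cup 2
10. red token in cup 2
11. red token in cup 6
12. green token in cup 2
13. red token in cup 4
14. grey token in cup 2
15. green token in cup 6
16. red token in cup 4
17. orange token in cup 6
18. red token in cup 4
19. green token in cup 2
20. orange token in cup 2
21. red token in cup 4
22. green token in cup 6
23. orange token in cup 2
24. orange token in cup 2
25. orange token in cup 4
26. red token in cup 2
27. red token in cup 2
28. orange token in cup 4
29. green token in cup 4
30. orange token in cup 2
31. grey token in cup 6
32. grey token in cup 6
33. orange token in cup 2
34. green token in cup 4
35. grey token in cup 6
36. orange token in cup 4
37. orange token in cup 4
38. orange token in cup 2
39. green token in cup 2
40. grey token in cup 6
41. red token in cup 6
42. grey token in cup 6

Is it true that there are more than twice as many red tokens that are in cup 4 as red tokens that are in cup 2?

|red tokens in cup 4| = 6.
|red tokens in cup 2| = 3.
The claim requires 6 > 2 × 3 = 6, which does not hold.

False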